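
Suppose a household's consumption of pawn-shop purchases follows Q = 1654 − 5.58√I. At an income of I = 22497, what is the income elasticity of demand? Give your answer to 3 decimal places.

-0.512

At I = 22497: Q = 817.056.
dQ/dI = -5.58/(2√I) = -0.0186012 at this income.
η = (dQ/dI)·(I/Q) = -0.0186012 × (22497/817.056) = -0.512.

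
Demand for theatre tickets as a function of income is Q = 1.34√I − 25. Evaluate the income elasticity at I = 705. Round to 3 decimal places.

1.682

At I = 705: Q = 10.579.
dQ/dI = 1.34/(2√I) = 0.0252337 at this income.
η = (dQ/dI)·(I/Q) = 0.0252337 × (705/10.579) = 1.682.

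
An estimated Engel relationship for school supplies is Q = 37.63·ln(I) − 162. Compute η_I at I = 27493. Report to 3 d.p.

At I = 27493: Q = 222.642.
dQ/dI = 37.63/I = 0.00136871 at this income.
η = (dQ/dI)·(I/Q) = 0.00136871 × (27493/222.642) = 0.169.

0.169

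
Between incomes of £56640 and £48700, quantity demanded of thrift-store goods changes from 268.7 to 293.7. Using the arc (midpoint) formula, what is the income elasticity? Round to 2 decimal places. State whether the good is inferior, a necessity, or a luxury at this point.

ΔQ = 293.7 − 268.7 = 25; midpoint Q̄ = (268.7 + 293.7)/2 = 281.2.
ΔI = 48700 − 56640 = -7940; midpoint Ī = (56640 + 48700)/2 = 52670.
η = (ΔQ/Q̄) ÷ (ΔI/Ī) = (25/281.2) ÷ (-7940/52670) = -0.59.
η < 0 ⇒ inferior good.

-0.59 (inferior good)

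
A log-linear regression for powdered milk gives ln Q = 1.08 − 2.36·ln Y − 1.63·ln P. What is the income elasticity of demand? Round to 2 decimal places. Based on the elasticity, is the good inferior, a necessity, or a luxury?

-2.36 (inferior good)

In a log-linear demand, the coefficient on ln Y is the income elasticity.
So η = -2.36.
η < 0 ⇒ inferior good.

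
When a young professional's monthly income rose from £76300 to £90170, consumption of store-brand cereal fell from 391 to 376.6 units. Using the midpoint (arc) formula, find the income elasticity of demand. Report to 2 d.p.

-0.23

ΔQ = 376.6 − 391 = -14.4; midpoint Q̄ = (391 + 376.6)/2 = 383.8.
ΔI = 90170 − 76300 = 13870; midpoint Ī = (76300 + 90170)/2 = 83235.
η = (ΔQ/Q̄) ÷ (ΔI/Ī) = (-14.4/383.8) ÷ (13870/83235) = -0.23.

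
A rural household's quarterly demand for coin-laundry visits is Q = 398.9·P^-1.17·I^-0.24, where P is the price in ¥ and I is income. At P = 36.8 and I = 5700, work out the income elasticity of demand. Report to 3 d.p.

-0.240

For a multiplicative demand Q = A·P^α·I^β, the income elasticity is β everywhere.
Here β = -0.24, so η = -0.240.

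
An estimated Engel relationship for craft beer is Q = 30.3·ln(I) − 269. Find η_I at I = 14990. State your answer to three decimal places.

At I = 14990: Q = 22.339.
dQ/dI = 30.3/I = 0.00202135 at this income.
η = (dQ/dI)·(I/Q) = 0.00202135 × (14990/22.339) = 1.356.

1.356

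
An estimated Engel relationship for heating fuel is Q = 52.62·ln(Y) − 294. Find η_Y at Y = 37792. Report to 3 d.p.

0.202

At Y = 37792: Q = 260.607.
dQ/dY = 52.62/Y = 0.00139236 at this income.
η = (dQ/dY)·(Y/Q) = 0.00139236 × (37792/260.607) = 0.202.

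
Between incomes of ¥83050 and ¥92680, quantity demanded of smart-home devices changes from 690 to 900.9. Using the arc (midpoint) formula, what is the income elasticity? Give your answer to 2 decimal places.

ΔQ = 900.9 − 690 = 210.9; midpoint Q̄ = (690 + 900.9)/2 = 795.45.
ΔI = 92680 − 83050 = 9630; midpoint Ī = (83050 + 92680)/2 = 87865.
η = (ΔQ/Q̄) ÷ (ΔI/Ī) = (210.9/795.45) ÷ (9630/87865) = 2.42.

2.42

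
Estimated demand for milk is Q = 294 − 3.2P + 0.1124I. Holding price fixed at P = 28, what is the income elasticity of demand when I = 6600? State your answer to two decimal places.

0.78

At P = 28, I = 6600: Q = 946.240.
Holding P constant, ∂Q/∂I = 0.1124.
η_I = (∂Q/∂I)·(I/Q) = 0.1124 × (6600/946.240) = 0.78.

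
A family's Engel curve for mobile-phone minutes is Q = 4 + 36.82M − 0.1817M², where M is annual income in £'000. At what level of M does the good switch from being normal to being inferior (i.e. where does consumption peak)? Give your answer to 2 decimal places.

101.32

dQ/dM = 36.82 − 0.3634M.
The good is inferior where dQ/dM < 0. Setting dQ/dM = 0 gives M = 36.82 / 0.3634 = 101.32.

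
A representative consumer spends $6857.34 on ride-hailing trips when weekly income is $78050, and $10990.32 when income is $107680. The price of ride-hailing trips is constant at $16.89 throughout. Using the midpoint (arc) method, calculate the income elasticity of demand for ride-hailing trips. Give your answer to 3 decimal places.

1.452

With a constant price, Q₁ = 6857.34/16.89 = 406.000 and Q₂ = 10990.32/16.89 = 650.700 (equivalently, work directly with expenditure since P cancels).
Midpoint %ΔQ = (10990.32 − 6857.34)/8923.83 = 0.46314; midpoint %ΔI = (107680 − 78050)/92865 = 0.31907.
η = 0.46314 / 0.31907 = 1.452.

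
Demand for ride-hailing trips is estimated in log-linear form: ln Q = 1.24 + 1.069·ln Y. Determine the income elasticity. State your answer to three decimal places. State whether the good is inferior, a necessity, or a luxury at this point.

1.069 (luxury)

In a log-linear demand, the coefficient on ln Y is the income elasticity.
So η = 1.069.
η > 1 ⇒ luxury.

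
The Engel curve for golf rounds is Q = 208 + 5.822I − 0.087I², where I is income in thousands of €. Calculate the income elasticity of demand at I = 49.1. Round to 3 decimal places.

At I = 49.1: Q = 284.1197.
dQ/dI = 5.822 − 0.174I = -2.72140.
η = (dQ/dI)·(I/Q) = -2.72140 × (49.1/284.1197) = -0.470.

-0.470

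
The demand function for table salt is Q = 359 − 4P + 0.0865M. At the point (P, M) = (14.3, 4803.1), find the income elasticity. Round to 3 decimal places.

At P = 14.3, M = 4803.1: Q = 717.268.
Holding P constant, ∂Q/∂M = 0.0865.
η_M = (∂Q/∂M)·(M/Q) = 0.0865 × (4803.1/717.268) = 0.579.

0.579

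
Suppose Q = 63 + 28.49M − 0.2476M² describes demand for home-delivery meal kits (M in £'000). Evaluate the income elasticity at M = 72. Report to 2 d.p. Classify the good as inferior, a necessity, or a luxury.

-0.62 (inferior good)

At M = 72: Q = 830.7216.
dQ/dM = 28.49 − 0.4952M = -7.16440.
η = (dQ/dM)·(M/Q) = -7.16440 × (72/830.7216) = -0.62.
η < 0 ⇒ inferior good.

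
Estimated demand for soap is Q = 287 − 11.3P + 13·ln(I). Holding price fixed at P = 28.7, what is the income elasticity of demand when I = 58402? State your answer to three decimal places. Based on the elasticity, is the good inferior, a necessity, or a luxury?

0.123 (necessity)

At P = 28.7, I = 58402: Q = 105.366.
Holding P constant, ∂Q/∂I = 13/I = 0.000222595.
η_I = (∂Q/∂I)·(I/Q) = 0.000222595 × (58402/105.366) = 0.123.
Since 0 < η < 1, this is a necessity.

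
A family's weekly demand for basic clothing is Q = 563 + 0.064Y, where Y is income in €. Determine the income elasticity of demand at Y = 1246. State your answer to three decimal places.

At Y = 1246: Q = 642.744.
dQ/dY = 0.064.
η = (dQ/dY)·(Y/Q) = 0.064 × (1246/642.744) = 0.124.

0.124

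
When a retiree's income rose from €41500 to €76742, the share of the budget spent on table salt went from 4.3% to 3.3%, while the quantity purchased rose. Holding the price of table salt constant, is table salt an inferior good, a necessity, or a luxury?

Quantity rises but the budget share falls as income rises, so 0 < η < 1.

necessity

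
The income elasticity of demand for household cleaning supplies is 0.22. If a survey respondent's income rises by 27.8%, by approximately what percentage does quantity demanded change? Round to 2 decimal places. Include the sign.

6.12%

%ΔQ ≈ η × %ΔI = 0.22 × 27.8% = 6.12%.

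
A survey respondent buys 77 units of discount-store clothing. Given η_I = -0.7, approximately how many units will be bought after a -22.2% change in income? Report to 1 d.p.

89.0

%ΔQ ≈ η × %ΔI = -0.7 × (-22.2%) = 15.54%.
New Q ≈ 77 × (1 + 0.1554) = 89.0.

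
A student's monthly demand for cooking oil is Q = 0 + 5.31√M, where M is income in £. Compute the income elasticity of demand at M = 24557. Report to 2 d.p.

0.50

At M = 24557: Q = 832.113.
dQ/dM = 5.31/(2√M) = 0.0169425 at this income.
η = (dQ/dM)·(M/Q) = 0.0169425 × (24557/832.113) = 0.50.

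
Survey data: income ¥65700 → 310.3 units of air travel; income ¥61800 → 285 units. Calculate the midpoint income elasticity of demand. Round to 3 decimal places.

1.389

ΔQ = 285 − 310.3 = -25.3; midpoint Q̄ = (310.3 + 285)/2 = 297.65.
ΔI = 61800 − 65700 = -3900; midpoint Ī = (65700 + 61800)/2 = 63750.
η = (ΔQ/Q̄) ÷ (ΔI/Ī) = (-25.3/297.65) ÷ (-3900/63750) = 1.389.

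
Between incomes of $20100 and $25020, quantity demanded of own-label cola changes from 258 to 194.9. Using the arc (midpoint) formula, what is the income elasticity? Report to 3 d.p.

ΔQ = 194.9 − 258 = -63.1; midpoint Q̄ = (258 + 194.9)/2 = 226.45.
ΔI = 25020 − 20100 = 4920; midpoint Ī = (20100 + 25020)/2 = 22560.
η = (ΔQ/Q̄) ÷ (ΔI/Ī) = (-63.1/226.45) ÷ (4920/22560) = -1.278.

-1.278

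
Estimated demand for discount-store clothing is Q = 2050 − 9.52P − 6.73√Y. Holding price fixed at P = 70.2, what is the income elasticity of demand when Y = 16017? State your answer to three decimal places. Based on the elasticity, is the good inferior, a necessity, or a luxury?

-0.804 (inferior good)

At P = 70.2, Y = 16017: Q = 529.959.
Holding P constant, ∂Q/∂Y = -6.73/(2√Y) = -0.0265885.
η_Y = (∂Q/∂Y)·(Y/Q) = -0.0265885 × (16017/529.959) = -0.804.
Since η < 0, this is an inferior good.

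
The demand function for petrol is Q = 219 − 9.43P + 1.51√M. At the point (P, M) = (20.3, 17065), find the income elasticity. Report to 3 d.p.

0.439

At P = 20.3, M = 17065: Q = 224.827.
Holding P constant, ∂Q/∂M = 1.51/(2√M) = 0.00577955.
η_M = (∂Q/∂M)·(M/Q) = 0.00577955 × (17065/224.827) = 0.439.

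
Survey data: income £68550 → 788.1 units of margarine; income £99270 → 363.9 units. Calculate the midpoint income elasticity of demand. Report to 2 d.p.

ΔQ = 363.9 − 788.1 = -424.2; midpoint Q̄ = (788.1 + 363.9)/2 = 576.
ΔI = 99270 − 68550 = 30720; midpoint Ī = (68550 + 99270)/2 = 83910.
η = (ΔQ/Q̄) ÷ (ΔI/Ī) = (-424.2/576) ÷ (30720/83910) = -2.01.

-2.01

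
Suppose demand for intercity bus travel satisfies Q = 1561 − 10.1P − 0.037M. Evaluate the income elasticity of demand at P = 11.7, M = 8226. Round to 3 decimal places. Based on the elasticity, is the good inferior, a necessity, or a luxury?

-0.267 (inferior good)

At P = 11.7, M = 8226: Q = 1138.468.
Holding P constant, ∂Q/∂M = −0.037.
η_M = (∂Q/∂M)·(M/Q) = -0.037 × (8226/1138.468) = -0.267.
Since η < 0, this is an inferior good.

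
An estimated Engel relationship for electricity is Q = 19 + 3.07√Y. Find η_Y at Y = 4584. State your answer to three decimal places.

At Y = 4584: Q = 226.855.
dQ/dY = 3.07/(2√Y) = 0.0226718 at this income.
η = (dQ/dY)·(Y/Q) = 0.0226718 × (4584/226.855) = 0.458.

0.458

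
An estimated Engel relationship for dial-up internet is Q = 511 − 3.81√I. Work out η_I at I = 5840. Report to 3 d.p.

At I = 5840: Q = 219.840.
dQ/dI = -3.81/(2√I) = -0.0249281 at this income.
η = (dQ/dI)·(I/Q) = -0.0249281 × (5840/219.840) = -0.662.

-0.662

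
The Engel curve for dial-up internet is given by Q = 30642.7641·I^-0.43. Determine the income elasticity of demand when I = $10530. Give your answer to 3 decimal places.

For Q = A·I^β the income elasticity is constant and equal to β.
Here β = -0.43, so η = -0.430.

-0.430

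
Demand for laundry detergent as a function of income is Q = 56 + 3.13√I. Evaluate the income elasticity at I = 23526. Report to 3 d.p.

0.448

At I = 23526: Q = 536.085.
dQ/dI = 3.13/(2√I) = 0.0102033 at this income.
η = (dQ/dI)·(I/Q) = 0.0102033 × (23526/536.085) = 0.448.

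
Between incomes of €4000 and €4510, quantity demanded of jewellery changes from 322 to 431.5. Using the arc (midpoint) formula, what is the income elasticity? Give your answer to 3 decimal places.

2.425

ΔQ = 431.5 − 322 = 109.5; midpoint Q̄ = (322 + 431.5)/2 = 376.75.
ΔI = 4510 − 4000 = 510; midpoint Ī = (4000 + 4510)/2 = 4255.
η = (ΔQ/Q̄) ÷ (ΔI/Ī) = (109.5/376.75) ÷ (510/4255) = 2.425.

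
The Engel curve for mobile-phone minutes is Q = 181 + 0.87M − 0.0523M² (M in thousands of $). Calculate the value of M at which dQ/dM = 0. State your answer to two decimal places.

dQ/dM = 0.87 − 0.1046M.
The good is inferior where dQ/dM < 0. Setting dQ/dM = 0 gives M = 0.87 / 0.1046 = 8.32.

8.32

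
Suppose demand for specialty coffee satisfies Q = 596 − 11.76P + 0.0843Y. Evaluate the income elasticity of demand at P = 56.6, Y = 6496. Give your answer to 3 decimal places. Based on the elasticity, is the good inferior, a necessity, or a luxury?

At P = 56.6, Y = 6496: Q = 477.997.
Holding P constant, ∂Q/∂Y = 0.0843.
η_Y = (∂Q/∂Y)·(Y/Q) = 0.0843 × (6496/477.997) = 1.146.
Since η > 1, this is a luxury.

1.146 (luxury)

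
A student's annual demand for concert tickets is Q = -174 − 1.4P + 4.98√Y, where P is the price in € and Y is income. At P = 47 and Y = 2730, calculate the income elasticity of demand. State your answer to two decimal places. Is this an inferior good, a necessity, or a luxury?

6.38 (luxury)

At P = 47, Y = 2730: Q = 20.402.
Holding P constant, ∂Q/∂Y = 4.98/(2√Y) = 0.047656.
η_Y = (∂Q/∂Y)·(Y/Q) = 0.047656 × (2730/20.402) = 6.38.
Since η > 1, this is a luxury.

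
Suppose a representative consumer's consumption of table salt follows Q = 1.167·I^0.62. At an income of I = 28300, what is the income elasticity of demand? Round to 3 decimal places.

0.620

For Q = A·I^β the income elasticity is constant and equal to β.
Here β = 0.62, so η = 0.620.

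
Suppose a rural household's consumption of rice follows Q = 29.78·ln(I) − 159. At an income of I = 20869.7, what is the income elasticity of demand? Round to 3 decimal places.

0.217

At I = 20869.7: Q = 137.193.
dQ/dI = 29.78/I = 0.00142695 at this income.
η = (dQ/dI)·(I/Q) = 0.00142695 × (20869.7/137.193) = 0.217.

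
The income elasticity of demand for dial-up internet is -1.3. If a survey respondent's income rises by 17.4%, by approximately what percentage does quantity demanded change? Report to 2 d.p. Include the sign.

-22.62%

%ΔQ ≈ η × %ΔI = -1.3 × 17.4% = -22.62%.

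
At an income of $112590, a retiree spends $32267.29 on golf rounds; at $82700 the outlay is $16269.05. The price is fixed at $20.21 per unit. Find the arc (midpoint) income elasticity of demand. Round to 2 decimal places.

With a constant price, Q₁ = 32267.29/20.21 = 1596.600 and Q₂ = 16269.05/20.21 = 805.000 (equivalently, work directly with expenditure since P cancels).
Midpoint %ΔQ = (16269.05 − 32267.29)/24268.17 = -0.65923; midpoint %ΔI = (82700 − 112590)/97645 = -0.30611.
η = -0.65923 / -0.30611 = 2.15.

2.15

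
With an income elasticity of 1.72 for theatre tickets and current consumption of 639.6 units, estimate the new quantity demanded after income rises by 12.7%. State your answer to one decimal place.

%ΔQ ≈ η × %ΔI = 1.72 × 12.7% = 21.844%.
New Q ≈ 639.6 × (1 + 0.21844) = 779.3.

779.3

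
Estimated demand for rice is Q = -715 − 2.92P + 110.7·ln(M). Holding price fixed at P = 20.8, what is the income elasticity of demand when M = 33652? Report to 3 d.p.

0.293

At P = 20.8, M = 33652: Q = 378.182.
Holding P constant, ∂Q/∂M = 110.7/M = 0.00328955.
η_M = (∂Q/∂M)·(M/Q) = 0.00328955 × (33652/378.182) = 0.293.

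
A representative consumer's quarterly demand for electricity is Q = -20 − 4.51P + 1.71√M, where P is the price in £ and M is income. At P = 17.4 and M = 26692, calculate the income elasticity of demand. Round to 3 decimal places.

0.772

At P = 17.4, M = 26692: Q = 180.900.
Holding P constant, ∂Q/∂M = 1.71/(2√M) = 0.0052333.
η_M = (∂Q/∂M)·(M/Q) = 0.0052333 × (26692/180.900) = 0.772.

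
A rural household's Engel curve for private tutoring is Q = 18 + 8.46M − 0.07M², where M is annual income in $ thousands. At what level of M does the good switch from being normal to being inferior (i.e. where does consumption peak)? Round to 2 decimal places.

60.43

dQ/dM = 8.46 − 0.14M.
The good is inferior where dQ/dM < 0. Setting dQ/dM = 0 gives M = 8.46 / 0.14 = 60.43.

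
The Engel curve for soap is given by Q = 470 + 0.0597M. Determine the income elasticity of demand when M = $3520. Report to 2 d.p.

0.31

At M = 3520: Q = 680.144.
dQ/dM = 0.0597.
η = (dQ/dM)·(M/Q) = 0.0597 × (3520/680.144) = 0.31.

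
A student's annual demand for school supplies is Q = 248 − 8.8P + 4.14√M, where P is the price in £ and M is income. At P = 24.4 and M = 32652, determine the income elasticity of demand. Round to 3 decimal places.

At P = 24.4, M = 32652: Q = 781.372.
Holding P constant, ∂Q/∂M = 4.14/(2√M) = 0.0114555.
η_M = (∂Q/∂M)·(M/Q) = 0.0114555 × (32652/781.372) = 0.479.

0.479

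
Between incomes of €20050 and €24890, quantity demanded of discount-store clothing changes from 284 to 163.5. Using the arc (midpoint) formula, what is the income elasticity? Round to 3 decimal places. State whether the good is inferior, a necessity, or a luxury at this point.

-2.500 (inferior good)

ΔQ = 163.5 − 284 = -120.5; midpoint Q̄ = (284 + 163.5)/2 = 223.75.
ΔI = 24890 − 20050 = 4840; midpoint Ī = (20050 + 24890)/2 = 22470.
η = (ΔQ/Q̄) ÷ (ΔI/Ī) = (-120.5/223.75) ÷ (4840/22470) = -2.500.
η < 0 ⇒ inferior good.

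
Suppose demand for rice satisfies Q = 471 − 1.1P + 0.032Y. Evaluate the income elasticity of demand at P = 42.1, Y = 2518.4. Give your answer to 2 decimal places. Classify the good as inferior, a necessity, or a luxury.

0.16 (necessity)

At P = 42.1, Y = 2518.4: Q = 505.279.
Holding P constant, ∂Q/∂Y = 0.032.
η_Y = (∂Q/∂Y)·(Y/Q) = 0.032 × (2518.4/505.279) = 0.16.
Since 0 < η < 1, this is a necessity.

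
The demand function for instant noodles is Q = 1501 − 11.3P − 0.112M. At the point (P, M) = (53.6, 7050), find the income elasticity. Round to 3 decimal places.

-7.469

At P = 53.6, M = 7050: Q = 105.720.
Holding P constant, ∂Q/∂M = −0.112.
η_M = (∂Q/∂M)·(M/Q) = -0.112 × (7050/105.720) = -7.469.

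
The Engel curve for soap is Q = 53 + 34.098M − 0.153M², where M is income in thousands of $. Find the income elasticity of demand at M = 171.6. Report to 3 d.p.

-2.259

At M = 171.6: Q = 1398.8931.
dQ/dM = 34.098 − 0.306M = -18.41160.
η = (dQ/dM)·(M/Q) = -18.41160 × (171.6/1398.8931) = -2.259.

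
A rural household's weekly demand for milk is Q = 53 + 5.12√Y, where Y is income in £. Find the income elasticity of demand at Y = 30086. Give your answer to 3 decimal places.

0.472

At Y = 30086: Q = 941.080.
dQ/dY = 5.12/(2√Y) = 0.014759 at this income.
η = (dQ/dY)·(Y/Q) = 0.014759 × (30086/941.080) = 0.472.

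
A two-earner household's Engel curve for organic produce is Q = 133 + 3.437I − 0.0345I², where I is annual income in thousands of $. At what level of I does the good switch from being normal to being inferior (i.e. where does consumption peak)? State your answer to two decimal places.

dQ/dI = 3.437 − 0.069I.
The good is inferior where dQ/dI < 0. Setting dQ/dI = 0 gives I = 3.437 / 0.069 = 49.81.

49.81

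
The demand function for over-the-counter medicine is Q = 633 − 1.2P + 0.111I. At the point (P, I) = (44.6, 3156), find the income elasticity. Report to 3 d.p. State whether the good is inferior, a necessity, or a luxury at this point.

0.377 (necessity)

At P = 44.6, I = 3156: Q = 929.796.
Holding P constant, ∂Q/∂I = 0.111.
η_I = (∂Q/∂I)·(I/Q) = 0.111 × (3156/929.796) = 0.377.
Since 0 < η < 1, this is a necessity.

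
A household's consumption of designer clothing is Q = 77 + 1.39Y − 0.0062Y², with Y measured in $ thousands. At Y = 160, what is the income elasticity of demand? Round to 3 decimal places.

At Y = 160: Q = 140.6800.
dQ/dY = 1.39 − 0.0124Y = -0.59400.
η = (dQ/dY)·(Y/Q) = -0.59400 × (160/140.6800) = -0.676.

-0.676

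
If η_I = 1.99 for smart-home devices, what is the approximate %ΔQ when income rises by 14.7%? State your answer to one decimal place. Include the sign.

%ΔQ ≈ η × %ΔI = 1.99 × 14.7% = 29.3%.

29.3%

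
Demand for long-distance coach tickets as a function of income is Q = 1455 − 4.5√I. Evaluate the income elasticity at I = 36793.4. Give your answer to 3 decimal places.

-0.729

At I = 36793.4: Q = 591.828.
dQ/dI = -4.5/(2√I) = -0.01173 at this income.
η = (dQ/dI)·(I/Q) = -0.01173 × (36793.4/591.828) = -0.729.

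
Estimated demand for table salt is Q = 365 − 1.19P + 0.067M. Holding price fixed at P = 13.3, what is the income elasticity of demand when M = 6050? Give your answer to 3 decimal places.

At P = 13.3, M = 6050: Q = 754.523.
Holding P constant, ∂Q/∂M = 0.067.
η_M = (∂Q/∂M)·(M/Q) = 0.067 × (6050/754.523) = 0.537.

0.537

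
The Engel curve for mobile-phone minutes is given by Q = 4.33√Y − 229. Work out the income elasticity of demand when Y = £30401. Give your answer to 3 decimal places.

0.718

At Y = 30401: Q = 525.974.
dQ/dY = 4.33/(2√Y) = 0.0124169 at this income.
η = (dQ/dY)·(Y/Q) = 0.0124169 × (30401/525.974) = 0.718.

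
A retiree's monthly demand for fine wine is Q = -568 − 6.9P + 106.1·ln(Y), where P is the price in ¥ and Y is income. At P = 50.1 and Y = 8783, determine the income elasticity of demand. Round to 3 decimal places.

2.132

At P = 50.1, Y = 8783: Q = 49.759.
Holding P constant, ∂Q/∂Y = 106.1/Y = 0.0120802.
η_Y = (∂Q/∂Y)·(Y/Q) = 0.0120802 × (8783/49.759) = 2.132.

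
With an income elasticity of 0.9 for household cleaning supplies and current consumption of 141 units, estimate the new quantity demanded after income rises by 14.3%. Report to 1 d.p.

159.1

%ΔQ ≈ η × %ΔI = 0.9 × 14.3% = 12.87%.
New Q ≈ 141 × (1 + 0.1287) = 159.1.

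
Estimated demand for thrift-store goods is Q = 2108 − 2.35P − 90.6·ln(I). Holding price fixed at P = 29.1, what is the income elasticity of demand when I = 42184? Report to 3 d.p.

-0.084

At P = 29.1, I = 42184: Q = 1074.743.
Holding P constant, ∂Q/∂I = -90.6/I = -0.00214773.
η_I = (∂Q/∂I)·(I/Q) = -0.00214773 × (42184/1074.743) = -0.084.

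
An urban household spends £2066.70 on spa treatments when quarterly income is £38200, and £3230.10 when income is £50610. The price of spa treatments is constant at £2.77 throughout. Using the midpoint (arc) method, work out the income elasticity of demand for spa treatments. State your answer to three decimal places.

With a constant price, Q₁ = 2066.70/2.77 = 746.101 and Q₂ = 3230.10/2.77 = 1166.101 (equivalently, work directly with expenditure since P cancels).
Midpoint %ΔQ = (3230.10 − 2066.70)/2648.40 = 0.43928; midpoint %ΔI = (50610 − 38200)/44405 = 0.27947.
η = 0.43928 / 0.27947 = 1.572.

1.572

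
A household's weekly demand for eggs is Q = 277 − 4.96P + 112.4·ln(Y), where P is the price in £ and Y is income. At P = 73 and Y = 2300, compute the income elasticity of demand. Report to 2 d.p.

At P = 73, Y = 2300: Q = 784.971.
Holding P constant, ∂Q/∂Y = 112.4/Y = 0.0488696.
η_Y = (∂Q/∂Y)·(Y/Q) = 0.0488696 × (2300/784.971) = 0.14.

0.14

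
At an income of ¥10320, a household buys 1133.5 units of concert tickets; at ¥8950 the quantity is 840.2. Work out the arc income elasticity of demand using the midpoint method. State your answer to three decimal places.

2.090

ΔQ = 840.2 − 1133.5 = -293.3; midpoint Q̄ = (1133.5 + 840.2)/2 = 986.85.
ΔI = 8950 − 10320 = -1370; midpoint Ī = (10320 + 8950)/2 = 9635.
η = (ΔQ/Q̄) ÷ (ΔI/Ī) = (-293.3/986.85) ÷ (-1370/9635) = 2.090.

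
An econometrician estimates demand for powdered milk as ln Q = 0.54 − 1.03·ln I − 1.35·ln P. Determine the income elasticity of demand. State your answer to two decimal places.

-1.03

In a log-linear demand, the coefficient on ln I is the income elasticity.
So η = -1.03.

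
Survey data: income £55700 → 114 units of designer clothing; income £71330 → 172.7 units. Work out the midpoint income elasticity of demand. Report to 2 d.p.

ΔQ = 172.7 − 114 = 58.7; midpoint Q̄ = (114 + 172.7)/2 = 143.35.
ΔI = 71330 − 55700 = 15630; midpoint Ī = (55700 + 71330)/2 = 63515.
η = (ΔQ/Q̄) ÷ (ΔI/Ī) = (58.7/143.35) ÷ (15630/63515) = 1.66.

1.66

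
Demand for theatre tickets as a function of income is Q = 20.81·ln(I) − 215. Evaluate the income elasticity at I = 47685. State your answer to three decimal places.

At I = 47685: Q = 9.173.
dQ/dI = 20.81/I = 0.000436406 at this income.
η = (dQ/dI)·(I/Q) = 0.000436406 × (47685/9.173) = 2.269.

2.269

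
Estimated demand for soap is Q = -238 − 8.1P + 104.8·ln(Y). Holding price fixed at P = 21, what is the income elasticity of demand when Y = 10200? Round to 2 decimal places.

0.19

At P = 21, Y = 10200: Q = 559.219.
Holding P constant, ∂Q/∂Y = 104.8/Y = 0.0102745.
η_Y = (∂Q/∂Y)·(Y/Q) = 0.0102745 × (10200/559.219) = 0.19.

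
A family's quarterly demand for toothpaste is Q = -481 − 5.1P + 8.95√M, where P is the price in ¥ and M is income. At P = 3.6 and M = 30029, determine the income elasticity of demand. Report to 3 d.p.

0.737

At P = 3.6, M = 30029: Q = 1051.575.
Holding P constant, ∂Q/∂M = 8.95/(2√M) = 0.0258239.
η_M = (∂Q/∂M)·(M/Q) = 0.0258239 × (30029/1051.575) = 0.737.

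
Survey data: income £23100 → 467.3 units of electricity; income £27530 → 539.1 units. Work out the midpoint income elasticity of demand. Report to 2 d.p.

ΔQ = 539.1 − 467.3 = 71.8; midpoint Q̄ = (467.3 + 539.1)/2 = 503.2.
ΔI = 27530 − 23100 = 4430; midpoint Ī = (23100 + 27530)/2 = 25315.
η = (ΔQ/Q̄) ÷ (ΔI/Ī) = (71.8/503.2) ÷ (4430/25315) = 0.82.

0.82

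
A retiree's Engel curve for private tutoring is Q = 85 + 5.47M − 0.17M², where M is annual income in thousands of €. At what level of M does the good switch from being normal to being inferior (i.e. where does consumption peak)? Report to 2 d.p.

16.09

dQ/dM = 5.47 − 0.34M.
The good is inferior where dQ/dM < 0. Setting dQ/dM = 0 gives M = 5.47 / 0.34 = 16.09.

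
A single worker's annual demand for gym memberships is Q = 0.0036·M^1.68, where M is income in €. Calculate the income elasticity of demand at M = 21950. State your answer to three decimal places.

1.680

For Q = A·M^β the income elasticity is constant and equal to β.
Here β = 1.68, so η = 1.680.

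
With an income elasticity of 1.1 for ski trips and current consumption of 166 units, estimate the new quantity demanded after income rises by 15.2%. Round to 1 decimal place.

193.8

%ΔQ ≈ η × %ΔI = 1.1 × 15.2% = 16.72%.
New Q ≈ 166 × (1 + 0.1672) = 193.8.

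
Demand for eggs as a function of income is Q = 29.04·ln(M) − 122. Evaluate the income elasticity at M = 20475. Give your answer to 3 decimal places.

0.175

At M = 20475: Q = 166.279.
dQ/dM = 29.04/M = 0.00141832 at this income.
η = (dQ/dM)·(M/Q) = 0.00141832 × (20475/166.279) = 0.175.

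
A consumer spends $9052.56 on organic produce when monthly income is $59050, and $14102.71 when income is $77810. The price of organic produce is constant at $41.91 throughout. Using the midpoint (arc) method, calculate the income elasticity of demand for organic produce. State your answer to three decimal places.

1.591

With a constant price, Q₁ = 9052.56/41.91 = 216.000 and Q₂ = 14102.71/41.91 = 336.500 (equivalently, work directly with expenditure since P cancels).
Midpoint %ΔQ = (14102.71 − 9052.56)/11577.63 = 0.43620; midpoint %ΔI = (77810 − 59050)/68430 = 0.27415.
η = 0.43620 / 0.27415 = 1.591.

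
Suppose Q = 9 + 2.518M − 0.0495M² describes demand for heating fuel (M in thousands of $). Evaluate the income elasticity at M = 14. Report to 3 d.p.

At M = 14: Q = 34.5500.
dQ/dM = 2.518 − 0.099M = 1.13200.
η = (dQ/dM)·(M/Q) = 1.13200 × (14/34.5500) = 0.459.

0.459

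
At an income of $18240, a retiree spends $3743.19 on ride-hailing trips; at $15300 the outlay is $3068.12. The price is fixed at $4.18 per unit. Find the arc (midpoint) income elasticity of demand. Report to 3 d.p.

With a constant price, Q₁ = 3743.19/4.18 = 895.500 and Q₂ = 3068.12/4.18 = 734.000 (equivalently, work directly with expenditure since P cancels).
Midpoint %ΔQ = (3068.12 − 3743.19)/3405.66 = -0.19822; midpoint %ΔI = (15300 − 18240)/16770 = -0.17531.
η = -0.19822 / -0.17531 = 1.131.

1.131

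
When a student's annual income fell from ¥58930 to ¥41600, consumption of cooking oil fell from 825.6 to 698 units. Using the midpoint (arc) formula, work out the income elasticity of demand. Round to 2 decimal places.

ΔQ = 698 − 825.6 = -127.6; midpoint Q̄ = (825.6 + 698)/2 = 761.8.
ΔI = 41600 − 58930 = -17330; midpoint Ī = (58930 + 41600)/2 = 50265.
η = (ΔQ/Q̄) ÷ (ΔI/Ī) = (-127.6/761.8) ÷ (-17330/50265) = 0.49.

0.49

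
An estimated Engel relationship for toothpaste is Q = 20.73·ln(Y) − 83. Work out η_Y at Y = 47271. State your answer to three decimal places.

0.148

At Y = 47271: Q = 140.131.
dQ/dY = 20.73/Y = 0.000438535 at this income.
η = (dQ/dY)·(Y/Q) = 0.000438535 × (47271/140.131) = 0.148.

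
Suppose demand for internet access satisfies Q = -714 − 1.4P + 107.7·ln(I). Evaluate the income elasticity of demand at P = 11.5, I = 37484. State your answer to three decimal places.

At P = 11.5, I = 37484: Q = 404.161.
Holding P constant, ∂Q/∂I = 107.7/I = 0.00287323.
η_I = (∂Q/∂I)·(I/Q) = 0.00287323 × (37484/404.161) = 0.266.

0.266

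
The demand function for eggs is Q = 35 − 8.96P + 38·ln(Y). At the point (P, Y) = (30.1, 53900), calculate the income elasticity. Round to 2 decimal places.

At P = 30.1, Y = 53900: Q = 179.310.
Holding P constant, ∂Q/∂Y = 38/Y = 0.000705009.
η_Y = (∂Q/∂Y)·(Y/Q) = 0.000705009 × (53900/179.310) = 0.21.

0.21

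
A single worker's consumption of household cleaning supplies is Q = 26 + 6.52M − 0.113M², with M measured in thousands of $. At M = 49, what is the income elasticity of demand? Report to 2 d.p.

At M = 49: Q = 74.1670.
dQ/dM = 6.52 − 0.226M = -4.55400.
η = (dQ/dM)·(M/Q) = -4.55400 × (49/74.1670) = -3.01.

-3.01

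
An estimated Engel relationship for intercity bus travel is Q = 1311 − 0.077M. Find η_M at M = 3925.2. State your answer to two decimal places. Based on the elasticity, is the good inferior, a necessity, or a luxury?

At M = 3925.2: Q = 1008.760.
dQ/dM = −0.077.
η = (dQ/dM)·(M/Q) = -0.077 × (3925.2/1008.760) = -0.30.
Since η < 0, the good is an inferior good.

-0.30 (inferior good)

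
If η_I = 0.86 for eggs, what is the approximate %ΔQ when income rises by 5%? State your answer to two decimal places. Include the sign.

%ΔQ ≈ η × %ΔI = 0.86 × 5% = 4.30%.

4.30%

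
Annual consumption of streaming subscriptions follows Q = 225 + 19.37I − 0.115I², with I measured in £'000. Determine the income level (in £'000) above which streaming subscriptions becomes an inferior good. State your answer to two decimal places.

84.22

dQ/dI = 19.37 − 0.23I.
The good is inferior where dQ/dI < 0. Setting dQ/dI = 0 gives I = 19.37 / 0.23 = 84.22.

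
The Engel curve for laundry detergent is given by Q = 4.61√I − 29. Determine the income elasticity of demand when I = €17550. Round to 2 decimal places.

0.52

At I = 17550: Q = 581.716.
dQ/dI = 4.61/(2√I) = 0.0173993 at this income.
η = (dQ/dI)·(I/Q) = 0.0173993 × (17550/581.716) = 0.52.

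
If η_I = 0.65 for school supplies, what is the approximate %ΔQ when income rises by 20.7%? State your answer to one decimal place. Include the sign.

%ΔQ ≈ η × %ΔI = 0.65 × 20.7% = 13.5%.

13.5%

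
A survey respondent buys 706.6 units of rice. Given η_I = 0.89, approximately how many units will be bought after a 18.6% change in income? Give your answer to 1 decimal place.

%ΔQ ≈ η × %ΔI = 0.89 × 18.6% = 16.554%.
New Q ≈ 706.6 × (1 + 0.16554) = 823.6.

823.6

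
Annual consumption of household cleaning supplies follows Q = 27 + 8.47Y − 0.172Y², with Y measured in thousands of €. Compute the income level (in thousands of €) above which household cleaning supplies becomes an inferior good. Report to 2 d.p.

dQ/dY = 8.47 − 0.344Y.
The good is inferior where dQ/dY < 0. Setting dQ/dY = 0 gives Y = 8.47 / 0.344 = 24.62.

24.62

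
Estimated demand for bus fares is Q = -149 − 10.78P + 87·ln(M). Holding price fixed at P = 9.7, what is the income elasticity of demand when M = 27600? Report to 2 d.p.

0.14

At P = 9.7, M = 27600: Q = 636.059.
Holding P constant, ∂Q/∂M = 87/M = 0.00315217.
η_M = (∂Q/∂M)·(M/Q) = 0.00315217 × (27600/636.059) = 0.14.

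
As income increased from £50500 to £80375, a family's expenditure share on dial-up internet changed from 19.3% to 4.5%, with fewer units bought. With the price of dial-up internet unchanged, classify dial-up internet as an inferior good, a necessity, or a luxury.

inferior good

Quantity demanded falls as income rises, so η < 0.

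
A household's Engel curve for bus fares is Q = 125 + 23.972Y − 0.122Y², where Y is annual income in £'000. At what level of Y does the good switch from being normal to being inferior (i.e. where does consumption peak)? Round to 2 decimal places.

dQ/dY = 23.972 − 0.244Y.
The good is inferior where dQ/dY < 0. Setting dQ/dY = 0 gives Y = 23.972 / 0.244 = 98.25.

98.25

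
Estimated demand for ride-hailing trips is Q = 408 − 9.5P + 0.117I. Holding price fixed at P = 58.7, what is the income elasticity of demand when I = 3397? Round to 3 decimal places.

1.604

At P = 58.7, I = 3397: Q = 247.799.
Holding P constant, ∂Q/∂I = 0.117.
η_I = (∂Q/∂I)·(I/Q) = 0.117 × (3397/247.799) = 1.604.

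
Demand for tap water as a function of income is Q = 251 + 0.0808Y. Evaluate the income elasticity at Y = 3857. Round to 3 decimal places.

At Y = 3857: Q = 562.646.
dQ/dY = 0.0808.
η = (dQ/dY)·(Y/Q) = 0.0808 × (3857/562.646) = 0.554.

0.554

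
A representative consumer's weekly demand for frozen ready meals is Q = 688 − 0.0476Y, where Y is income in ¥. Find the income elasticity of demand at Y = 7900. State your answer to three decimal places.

-1.205

At Y = 7900: Q = 311.960.
dQ/dY = −0.0476.
η = (dQ/dY)·(Y/Q) = -0.0476 × (7900/311.960) = -1.205.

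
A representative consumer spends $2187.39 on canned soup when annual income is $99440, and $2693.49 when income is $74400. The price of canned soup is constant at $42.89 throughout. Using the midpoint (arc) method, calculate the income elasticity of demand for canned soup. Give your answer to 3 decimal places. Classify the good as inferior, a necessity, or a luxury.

With a constant price, Q₁ = 2187.39/42.89 = 51.000 and Q₂ = 2693.49/42.89 = 62.800 (equivalently, work directly with expenditure since P cancels).
Midpoint %ΔQ = (2693.49 − 2187.39)/2440.44 = 0.20738; midpoint %ΔI = (74400 − 99440)/86920 = -0.28808.
η = 0.20738 / -0.28808 = -0.720.
η < 0 ⇒ inferior good.

-0.720 (inferior good)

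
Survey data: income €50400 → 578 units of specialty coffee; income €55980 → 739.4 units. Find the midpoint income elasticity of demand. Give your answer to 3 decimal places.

ΔQ = 739.4 − 578 = 161.4; midpoint Q̄ = (578 + 739.4)/2 = 658.7.
ΔI = 55980 − 50400 = 5580; midpoint Ī = (50400 + 55980)/2 = 53190.
η = (ΔQ/Q̄) ÷ (ΔI/Ī) = (161.4/658.7) ÷ (5580/53190) = 2.336.

2.336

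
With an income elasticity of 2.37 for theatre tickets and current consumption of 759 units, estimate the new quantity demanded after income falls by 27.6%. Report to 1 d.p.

262.5

%ΔQ ≈ η × %ΔI = 2.37 × (-27.6%) = -65.412%.
New Q ≈ 759 × (1 − 0.65412) = 262.5.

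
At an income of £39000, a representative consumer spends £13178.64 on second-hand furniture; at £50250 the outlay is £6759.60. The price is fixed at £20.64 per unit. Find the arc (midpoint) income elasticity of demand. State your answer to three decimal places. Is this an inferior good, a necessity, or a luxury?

With a constant price, Q₁ = 13178.64/20.64 = 638.500 and Q₂ = 6759.60/20.64 = 327.500 (equivalently, work directly with expenditure since P cancels).
Midpoint %ΔQ = (6759.60 − 13178.64)/9969.12 = -0.64389; midpoint %ΔI = (50250 − 39000)/44625 = 0.25210.
η = -0.64389 / 0.25210 = -2.554.
η < 0 ⇒ inferior good.

-2.554 (inferior good)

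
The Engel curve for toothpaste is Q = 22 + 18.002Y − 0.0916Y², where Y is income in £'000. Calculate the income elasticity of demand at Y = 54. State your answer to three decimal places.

At Y = 54: Q = 727.0024.
dQ/dY = 18.002 − 0.1832Y = 8.10920.
η = (dQ/dY)·(Y/Q) = 8.10920 × (54/727.0024) = 0.602.

0.602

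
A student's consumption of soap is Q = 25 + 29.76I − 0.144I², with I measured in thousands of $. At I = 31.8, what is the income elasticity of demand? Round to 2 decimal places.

0.79

At I = 31.8: Q = 825.7494.
dQ/dI = 29.76 − 0.288I = 20.60160.
η = (dQ/dI)·(I/Q) = 20.60160 × (31.8/825.7494) = 0.79.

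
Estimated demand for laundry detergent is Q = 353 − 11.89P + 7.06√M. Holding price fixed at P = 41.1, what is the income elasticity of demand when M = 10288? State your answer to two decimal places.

0.62

At P = 41.1, M = 10288: Q = 580.415.
Holding P constant, ∂Q/∂M = 7.06/(2√M) = 0.0348024.
η_M = (∂Q/∂M)·(M/Q) = 0.0348024 × (10288/580.415) = 0.62.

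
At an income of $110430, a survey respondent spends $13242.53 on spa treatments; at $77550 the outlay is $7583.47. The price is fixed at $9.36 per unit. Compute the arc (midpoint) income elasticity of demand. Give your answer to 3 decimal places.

1.554

With a constant price, Q₁ = 13242.53/9.36 = 1414.800 and Q₂ = 7583.47/9.36 = 810.200 (equivalently, work directly with expenditure since P cancels).
Midpoint %ΔQ = (7583.47 − 13242.53)/10413.00 = -0.54346; midpoint %ΔI = (77550 − 110430)/93990 = -0.34982.
η = -0.54346 / -0.34982 = 1.554.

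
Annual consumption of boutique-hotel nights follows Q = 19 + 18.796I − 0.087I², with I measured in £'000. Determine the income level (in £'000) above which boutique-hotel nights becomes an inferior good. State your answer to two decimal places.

dQ/dI = 18.796 − 0.174I.
The good is inferior where dQ/dI < 0. Setting dQ/dI = 0 gives I = 18.796 / 0.174 = 108.02.

108.02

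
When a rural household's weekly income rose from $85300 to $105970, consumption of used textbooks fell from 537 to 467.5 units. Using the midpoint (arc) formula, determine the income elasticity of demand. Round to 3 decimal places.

-0.640

ΔQ = 467.5 − 537 = -69.5; midpoint Q̄ = (537 + 467.5)/2 = 502.25.
ΔI = 105970 − 85300 = 20670; midpoint Ī = (85300 + 105970)/2 = 95635.
η = (ΔQ/Q̄) ÷ (ΔI/Ī) = (-69.5/502.25) ÷ (20670/95635) = -0.640.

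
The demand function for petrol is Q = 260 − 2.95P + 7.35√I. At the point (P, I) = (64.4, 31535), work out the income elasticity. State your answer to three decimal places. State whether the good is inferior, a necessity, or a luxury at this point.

At P = 64.4, I = 31535: Q = 1375.240.
Holding P constant, ∂Q/∂I = 7.35/(2√I) = 0.0206948.
η_I = (∂Q/∂I)·(I/Q) = 0.0206948 × (31535/1375.240) = 0.475.
Since 0 < η < 1, this is a necessity.

0.475 (necessity)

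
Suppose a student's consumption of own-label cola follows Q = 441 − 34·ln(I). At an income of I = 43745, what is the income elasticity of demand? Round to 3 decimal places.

-0.438

At I = 43745: Q = 77.671.
dQ/dI = -34/I = -0.000777232 at this income.
η = (dQ/dI)·(I/Q) = -0.000777232 × (43745/77.671) = -0.438.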